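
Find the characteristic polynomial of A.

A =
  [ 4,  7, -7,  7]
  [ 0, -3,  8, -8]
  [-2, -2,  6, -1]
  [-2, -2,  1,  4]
x^4 - 11*x^3 + 23*x^2 + 95*x - 300

Expanding det(x·I − A) (e.g. by cofactor expansion or by noting that A is similar to its Jordan form J, which has the same characteristic polynomial as A) gives
  χ_A(x) = x^4 - 11*x^3 + 23*x^2 + 95*x - 300
which factors as (x - 5)^2*(x - 4)*(x + 3). The eigenvalues (with algebraic multiplicities) are λ = -3 with multiplicity 1, λ = 4 with multiplicity 1, λ = 5 with multiplicity 2.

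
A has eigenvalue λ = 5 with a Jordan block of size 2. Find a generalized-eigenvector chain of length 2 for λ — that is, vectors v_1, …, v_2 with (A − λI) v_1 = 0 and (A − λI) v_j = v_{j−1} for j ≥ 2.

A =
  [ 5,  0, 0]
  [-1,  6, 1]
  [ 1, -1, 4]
A Jordan chain for λ = 5 of length 2:
v_1 = (0, -1, 1)ᵀ
v_2 = (1, 0, 0)ᵀ

Let N = A − (5)·I. We want v_2 with N^2 v_2 = 0 but N^1 v_2 ≠ 0; then v_{j-1} := N · v_j for j = 2, …, 2.

Pick v_2 = (1, 0, 0)ᵀ.
Then v_1 = N · v_2 = (0, -1, 1)ᵀ.

Sanity check: (A − (5)·I) v_1 = (0, 0, 0)ᵀ = 0. ✓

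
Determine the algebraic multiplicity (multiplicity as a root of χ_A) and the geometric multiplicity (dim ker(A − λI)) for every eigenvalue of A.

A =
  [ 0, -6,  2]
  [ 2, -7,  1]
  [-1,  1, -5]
λ = -4: alg = 3, geom = 1

Step 1 — factor the characteristic polynomial to read off the algebraic multiplicities:
  χ_A(x) = (x + 4)^3

Step 2 — compute geometric multiplicities via the rank-nullity identity g(λ) = n − rank(A − λI):
  rank(A − (-4)·I) = 2, so dim ker(A − (-4)·I) = n − 2 = 1

Summary:
  λ = -4: algebraic multiplicity = 3, geometric multiplicity = 1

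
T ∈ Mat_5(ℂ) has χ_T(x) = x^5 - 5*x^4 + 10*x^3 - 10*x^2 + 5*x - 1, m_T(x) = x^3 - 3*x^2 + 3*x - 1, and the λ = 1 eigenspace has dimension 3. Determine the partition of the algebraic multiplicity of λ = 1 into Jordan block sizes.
Block sizes for λ = 1: [3, 1, 1]

Step 1 — from the characteristic polynomial, algebraic multiplicity of λ = 1 is 5. From dim ker(T − (1)·I) = 3, there are exactly 3 Jordan blocks for λ = 1.
Step 2 — from the minimal polynomial, the factor (x − 1)^3 tells us the largest block for λ = 1 has size 3.
Step 3 — with total size 5, 3 blocks, and largest block 3, the block sizes (in nonincreasing order) are [3, 1, 1].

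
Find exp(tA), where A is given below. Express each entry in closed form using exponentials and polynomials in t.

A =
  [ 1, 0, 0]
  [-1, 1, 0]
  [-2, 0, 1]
e^{tA} =
  [exp(t), 0, 0]
  [-t*exp(t), exp(t), 0]
  [-2*t*exp(t), 0, exp(t)]

Strategy: write A = P · J · P⁻¹ where J is a Jordan canonical form, so e^{tA} = P · e^{tJ} · P⁻¹, and e^{tJ} can be computed block-by-block.

A has Jordan form
J =
  [1, 1, 0]
  [0, 1, 0]
  [0, 0, 1]
(up to reordering of blocks).

Per-block formulas:
  For a 1×1 block at λ = 1: exp(t · [1]) = [e^(1t)].
  For a 2×2 Jordan block J_2(1): exp(t · J_2(1)) = e^(1t)·(I + t·N), where N is the 2×2 nilpotent shift.

After assembling e^{tJ} and conjugating by P, we get:

e^{tA} =
  [exp(t), 0, 0]
  [-t*exp(t), exp(t), 0]
  [-2*t*exp(t), 0, exp(t)]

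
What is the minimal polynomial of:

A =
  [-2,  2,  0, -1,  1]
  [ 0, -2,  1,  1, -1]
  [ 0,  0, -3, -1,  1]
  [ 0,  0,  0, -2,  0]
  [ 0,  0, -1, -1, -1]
x^3 + 6*x^2 + 12*x + 8

The characteristic polynomial is χ_A(x) = (x + 2)^5, so the eigenvalues are known. The minimal polynomial is
  m_A(x) = Π_λ (x − λ)^{k_λ}
where k_λ is the size of the *largest* Jordan block for λ (equivalently, the smallest k with (A − λI)^k v = 0 for every generalised eigenvector v of λ).

  λ = -2: largest Jordan block has size 3, contributing (x + 2)^3

So m_A(x) = (x + 2)^3 = x^3 + 6*x^2 + 12*x + 8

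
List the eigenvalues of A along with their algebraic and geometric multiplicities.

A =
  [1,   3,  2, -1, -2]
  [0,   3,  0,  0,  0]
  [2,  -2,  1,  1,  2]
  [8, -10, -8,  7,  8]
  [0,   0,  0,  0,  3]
λ = 3: alg = 5, geom = 3

Step 1 — factor the characteristic polynomial to read off the algebraic multiplicities:
  χ_A(x) = (x - 3)^5

Step 2 — compute geometric multiplicities via the rank-nullity identity g(λ) = n − rank(A − λI):
  rank(A − (3)·I) = 2, so dim ker(A − (3)·I) = n − 2 = 3

Summary:
  λ = 3: algebraic multiplicity = 5, geometric multiplicity = 3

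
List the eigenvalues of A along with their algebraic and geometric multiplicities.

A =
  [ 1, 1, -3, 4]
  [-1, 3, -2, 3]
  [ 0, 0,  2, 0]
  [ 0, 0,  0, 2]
λ = 2: alg = 4, geom = 2

Step 1 — factor the characteristic polynomial to read off the algebraic multiplicities:
  χ_A(x) = (x - 2)^4

Step 2 — compute geometric multiplicities via the rank-nullity identity g(λ) = n − rank(A − λI):
  rank(A − (2)·I) = 2, so dim ker(A − (2)·I) = n − 2 = 2

Summary:
  λ = 2: algebraic multiplicity = 4, geometric multiplicity = 2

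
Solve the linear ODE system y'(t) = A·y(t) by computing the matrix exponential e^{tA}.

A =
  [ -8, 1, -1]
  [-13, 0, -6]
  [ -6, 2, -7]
e^{tA} =
  [t^2*exp(-5*t) - 3*t*exp(-5*t) + exp(-5*t), t*exp(-5*t), -t^2*exp(-5*t)/2 - t*exp(-5*t)]
  [5*t^2*exp(-5*t) - 13*t*exp(-5*t), 5*t*exp(-5*t) + exp(-5*t), -5*t^2*exp(-5*t)/2 - 6*t*exp(-5*t)]
  [2*t^2*exp(-5*t) - 6*t*exp(-5*t), 2*t*exp(-5*t), -t^2*exp(-5*t) - 2*t*exp(-5*t) + exp(-5*t)]

Strategy: write A = P · J · P⁻¹ where J is a Jordan canonical form, so e^{tA} = P · e^{tJ} · P⁻¹, and e^{tJ} can be computed block-by-block.

A has Jordan form
J =
  [-5,  1,  0]
  [ 0, -5,  1]
  [ 0,  0, -5]
(up to reordering of blocks).

Per-block formulas:
  For a 3×3 Jordan block J_3(-5): exp(t · J_3(-5)) = e^(-5t)·(I + t·N + (t^2/2)·N^2), where N is the 3×3 nilpotent shift.

After assembling e^{tJ} and conjugating by P, we get:

e^{tA} =
  [t^2*exp(-5*t) - 3*t*exp(-5*t) + exp(-5*t), t*exp(-5*t), -t^2*exp(-5*t)/2 - t*exp(-5*t)]
  [5*t^2*exp(-5*t) - 13*t*exp(-5*t), 5*t*exp(-5*t) + exp(-5*t), -5*t^2*exp(-5*t)/2 - 6*t*exp(-5*t)]
  [2*t^2*exp(-5*t) - 6*t*exp(-5*t), 2*t*exp(-5*t), -t^2*exp(-5*t) - 2*t*exp(-5*t) + exp(-5*t)]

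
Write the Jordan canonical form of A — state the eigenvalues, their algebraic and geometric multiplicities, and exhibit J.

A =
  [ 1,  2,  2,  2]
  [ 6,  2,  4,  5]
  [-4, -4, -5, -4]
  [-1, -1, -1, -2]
J_3(-1) ⊕ J_1(-1)

The characteristic polynomial is
  det(x·I − A) = x^4 + 4*x^3 + 6*x^2 + 4*x + 1 = (x + 1)^4

Eigenvalues and multiplicities (the geometric multiplicity of λ is n − rank(A − λI), which equals the number of Jordan blocks for λ):
  λ = -1: algebraic multiplicity = 4, geometric multiplicity = 2

Determining the block sizes for each eigenvalue:
  λ = -1: with am = 4 and gm = 2, the partition is not yet determined (e.g. several partitions of 4 into 2 parts exist). Let N = A − (-1)·I. Computing rank(N^1) = 2, rank(N^2) = 1, rank(N^3) = 0; the number of blocks of size ≥ j is rank(N^{j−1}) − rank(N^j), giving [2, 1, 1]. So we have 1 block(s) of size 3, 1 block(s) of size 1 → block sizes [3, 1]

Assembling the blocks gives a Jordan form
J =
  [-1,  1,  0,  0]
  [ 0, -1,  1,  0]
  [ 0,  0, -1,  0]
  [ 0,  0,  0, -1]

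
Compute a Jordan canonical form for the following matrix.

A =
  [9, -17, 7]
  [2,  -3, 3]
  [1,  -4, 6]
J_3(4)

The characteristic polynomial is
  det(x·I − A) = x^3 - 12*x^2 + 48*x - 64 = (x - 4)^3

Eigenvalues and multiplicities (the geometric multiplicity of λ is n − rank(A − λI), which equals the number of Jordan blocks for λ):
  λ = 4: algebraic multiplicity = 3, geometric multiplicity = 1

Determining the block sizes for each eigenvalue:
  λ = 4: one block (gm = 1), so the single block has size am = 3 → block sizes [3]

Assembling the blocks gives a Jordan form
J =
  [4, 1, 0]
  [0, 4, 1]
  [0, 0, 4]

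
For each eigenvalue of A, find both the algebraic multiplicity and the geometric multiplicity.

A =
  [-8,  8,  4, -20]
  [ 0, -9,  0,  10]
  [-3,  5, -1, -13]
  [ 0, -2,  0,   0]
λ = -5: alg = 2, geom = 1; λ = -4: alg = 2, geom = 2

Step 1 — factor the characteristic polynomial to read off the algebraic multiplicities:
  χ_A(x) = (x + 4)^2*(x + 5)^2

Step 2 — compute geometric multiplicities via the rank-nullity identity g(λ) = n − rank(A − λI):
  rank(A − (-5)·I) = 3, so dim ker(A − (-5)·I) = n − 3 = 1
  rank(A − (-4)·I) = 2, so dim ker(A − (-4)·I) = n − 2 = 2

Summary:
  λ = -5: algebraic multiplicity = 2, geometric multiplicity = 1
  λ = -4: algebraic multiplicity = 2, geometric multiplicity = 2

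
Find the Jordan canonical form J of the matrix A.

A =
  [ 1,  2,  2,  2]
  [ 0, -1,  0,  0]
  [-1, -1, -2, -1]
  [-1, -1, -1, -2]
J_2(-1) ⊕ J_1(-1) ⊕ J_1(-1)

The characteristic polynomial is
  det(x·I − A) = x^4 + 4*x^3 + 6*x^2 + 4*x + 1 = (x + 1)^4

Eigenvalues and multiplicities (the geometric multiplicity of λ is n − rank(A − λI), which equals the number of Jordan blocks for λ):
  λ = -1: algebraic multiplicity = 4, geometric multiplicity = 3

Determining the block sizes for each eigenvalue:
  λ = -1: 3 blocks summing to 4 forces exactly one block of size 2 and the rest size 1 → block sizes [2, 1, 1]

Assembling the blocks gives a Jordan form
J =
  [-1,  1,  0,  0]
  [ 0, -1,  0,  0]
  [ 0,  0, -1,  0]
  [ 0,  0,  0, -1]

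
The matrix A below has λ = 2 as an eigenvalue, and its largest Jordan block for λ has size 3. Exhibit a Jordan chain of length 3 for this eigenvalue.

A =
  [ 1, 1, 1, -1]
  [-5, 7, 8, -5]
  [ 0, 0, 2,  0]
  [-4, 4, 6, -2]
A Jordan chain for λ = 2 of length 3:
v_1 = (1, 5, 0, 4)ᵀ
v_2 = (1, 8, 0, 6)ᵀ
v_3 = (0, 0, 1, 0)ᵀ

Let N = A − (2)·I. We want v_3 with N^3 v_3 = 0 but N^2 v_3 ≠ 0; then v_{j-1} := N · v_j for j = 3, …, 2.

Pick v_3 = (0, 0, 1, 0)ᵀ.
Then v_2 = N · v_3 = (1, 8, 0, 6)ᵀ.
Then v_1 = N · v_2 = (1, 5, 0, 4)ᵀ.

Sanity check: (A − (2)·I) v_1 = (0, 0, 0, 0)ᵀ = 0. ✓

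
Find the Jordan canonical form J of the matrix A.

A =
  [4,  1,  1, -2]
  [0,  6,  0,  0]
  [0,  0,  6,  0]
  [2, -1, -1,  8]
J_2(6) ⊕ J_1(6) ⊕ J_1(6)

The characteristic polynomial is
  det(x·I − A) = x^4 - 24*x^3 + 216*x^2 - 864*x + 1296 = (x - 6)^4

Eigenvalues and multiplicities (the geometric multiplicity of λ is n − rank(A − λI), which equals the number of Jordan blocks for λ):
  λ = 6: algebraic multiplicity = 4, geometric multiplicity = 3

Determining the block sizes for each eigenvalue:
  λ = 6: 3 blocks summing to 4 forces exactly one block of size 2 and the rest size 1 → block sizes [2, 1, 1]

Assembling the blocks gives a Jordan form
J =
  [6, 1, 0, 0]
  [0, 6, 0, 0]
  [0, 0, 6, 0]
  [0, 0, 0, 6]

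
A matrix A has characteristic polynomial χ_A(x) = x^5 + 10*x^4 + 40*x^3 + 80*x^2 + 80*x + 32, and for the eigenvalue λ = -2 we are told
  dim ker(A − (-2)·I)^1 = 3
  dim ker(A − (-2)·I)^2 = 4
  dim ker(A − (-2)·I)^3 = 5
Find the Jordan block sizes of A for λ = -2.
Block sizes for λ = -2: [3, 1, 1]

From the dimensions of kernels of powers, the number of Jordan blocks of size at least j is d_j − d_{j−1} where d_j = dim ker(N^j) (with d_0 = 0). Computing the differences gives [3, 1, 1].
The number of blocks of size exactly k is (#blocks of size ≥ k) − (#blocks of size ≥ k + 1), so the partition is: 2 block(s) of size 1, 1 block(s) of size 3.
In nonincreasing order the block sizes are [3, 1, 1].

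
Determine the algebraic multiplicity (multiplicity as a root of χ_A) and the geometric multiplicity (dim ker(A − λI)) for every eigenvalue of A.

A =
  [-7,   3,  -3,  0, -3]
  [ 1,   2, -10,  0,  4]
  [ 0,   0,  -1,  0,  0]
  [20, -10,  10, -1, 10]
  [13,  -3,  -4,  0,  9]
λ = -1: alg = 4, geom = 3; λ = 6: alg = 1, geom = 1

Step 1 — factor the characteristic polynomial to read off the algebraic multiplicities:
  χ_A(x) = (x - 6)*(x + 1)^4

Step 2 — compute geometric multiplicities via the rank-nullity identity g(λ) = n − rank(A − λI):
  rank(A − (-1)·I) = 2, so dim ker(A − (-1)·I) = n − 2 = 3
  rank(A − (6)·I) = 4, so dim ker(A − (6)·I) = n − 4 = 1

Summary:
  λ = -1: algebraic multiplicity = 4, geometric multiplicity = 3
  λ = 6: algebraic multiplicity = 1, geometric multiplicity = 1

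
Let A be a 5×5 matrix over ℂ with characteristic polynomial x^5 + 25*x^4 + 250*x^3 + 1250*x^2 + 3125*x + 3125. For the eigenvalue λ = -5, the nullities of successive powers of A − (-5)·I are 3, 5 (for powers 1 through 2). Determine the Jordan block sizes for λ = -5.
Block sizes for λ = -5: [2, 2, 1]

From the dimensions of kernels of powers, the number of Jordan blocks of size at least j is d_j − d_{j−1} where d_j = dim ker(N^j) (with d_0 = 0). Computing the differences gives [3, 2].
The number of blocks of size exactly k is (#blocks of size ≥ k) − (#blocks of size ≥ k + 1), so the partition is: 1 block(s) of size 1, 2 block(s) of size 2.
In nonincreasing order the block sizes are [2, 2, 1].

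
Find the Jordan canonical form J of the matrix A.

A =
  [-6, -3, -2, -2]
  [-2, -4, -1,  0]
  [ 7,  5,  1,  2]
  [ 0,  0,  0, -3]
J_3(-3) ⊕ J_1(-3)

The characteristic polynomial is
  det(x·I − A) = x^4 + 12*x^3 + 54*x^2 + 108*x + 81 = (x + 3)^4

Eigenvalues and multiplicities (the geometric multiplicity of λ is n − rank(A − λI), which equals the number of Jordan blocks for λ):
  λ = -3: algebraic multiplicity = 4, geometric multiplicity = 2

Determining the block sizes for each eigenvalue:
  λ = -3: with am = 4 and gm = 2, the partition is not yet determined (e.g. several partitions of 4 into 2 parts exist). Let N = A − (-3)·I. Computing rank(N^1) = 2, rank(N^2) = 1, rank(N^3) = 0; the number of blocks of size ≥ j is rank(N^{j−1}) − rank(N^j), giving [2, 1, 1]. So we have 1 block(s) of size 3, 1 block(s) of size 1 → block sizes [3, 1]

Assembling the blocks gives a Jordan form
J =
  [-3,  1,  0,  0]
  [ 0, -3,  1,  0]
  [ 0,  0, -3,  0]
  [ 0,  0,  0, -3]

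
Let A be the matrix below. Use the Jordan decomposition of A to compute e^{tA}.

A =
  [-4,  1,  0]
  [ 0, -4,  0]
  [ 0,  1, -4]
e^{tA} =
  [exp(-4*t), t*exp(-4*t), 0]
  [0, exp(-4*t), 0]
  [0, t*exp(-4*t), exp(-4*t)]

Strategy: write A = P · J · P⁻¹ where J is a Jordan canonical form, so e^{tA} = P · e^{tJ} · P⁻¹, and e^{tJ} can be computed block-by-block.

A has Jordan form
J =
  [-4,  1,  0]
  [ 0, -4,  0]
  [ 0,  0, -4]
(up to reordering of blocks).

Per-block formulas:
  For a 2×2 Jordan block J_2(-4): exp(t · J_2(-4)) = e^(-4t)·(I + t·N), where N is the 2×2 nilpotent shift.
  For a 1×1 block at λ = -4: exp(t · [-4]) = [e^(-4t)].

After assembling e^{tJ} and conjugating by P, we get:

e^{tA} =
  [exp(-4*t), t*exp(-4*t), 0]
  [0, exp(-4*t), 0]
  [0, t*exp(-4*t), exp(-4*t)]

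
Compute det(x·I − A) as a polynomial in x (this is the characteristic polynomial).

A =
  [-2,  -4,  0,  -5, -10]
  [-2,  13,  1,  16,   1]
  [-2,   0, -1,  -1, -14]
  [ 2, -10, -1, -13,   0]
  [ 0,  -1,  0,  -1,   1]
x^5 + 2*x^4 - 8*x^3 - 16*x^2 + 16*x + 32

Expanding det(x·I − A) (e.g. by cofactor expansion or by noting that A is similar to its Jordan form J, which has the same characteristic polynomial as A) gives
  χ_A(x) = x^5 + 2*x^4 - 8*x^3 - 16*x^2 + 16*x + 32
which factors as (x - 2)^2*(x + 2)^3. The eigenvalues (with algebraic multiplicities) are λ = -2 with multiplicity 3, λ = 2 with multiplicity 2.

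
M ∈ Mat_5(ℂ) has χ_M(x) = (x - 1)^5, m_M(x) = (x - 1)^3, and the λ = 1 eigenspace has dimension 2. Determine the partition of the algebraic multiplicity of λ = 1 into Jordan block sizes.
Block sizes for λ = 1: [3, 2]

Step 1 — from the characteristic polynomial, algebraic multiplicity of λ = 1 is 5. From dim ker(M − (1)·I) = 2, there are exactly 2 Jordan blocks for λ = 1.
Step 2 — from the minimal polynomial, the factor (x − 1)^3 tells us the largest block for λ = 1 has size 3.
Step 3 — with total size 5, 2 blocks, and largest block 3, the block sizes (in nonincreasing order) are [3, 2].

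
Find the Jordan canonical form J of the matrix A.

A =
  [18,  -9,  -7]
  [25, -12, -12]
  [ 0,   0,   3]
J_3(3)

The characteristic polynomial is
  det(x·I − A) = x^3 - 9*x^2 + 27*x - 27 = (x - 3)^3

Eigenvalues and multiplicities (the geometric multiplicity of λ is n − rank(A − λI), which equals the number of Jordan blocks for λ):
  λ = 3: algebraic multiplicity = 3, geometric multiplicity = 1

Determining the block sizes for each eigenvalue:
  λ = 3: one block (gm = 1), so the single block has size am = 3 → block sizes [3]

Assembling the blocks gives a Jordan form
J =
  [3, 1, 0]
  [0, 3, 1]
  [0, 0, 3]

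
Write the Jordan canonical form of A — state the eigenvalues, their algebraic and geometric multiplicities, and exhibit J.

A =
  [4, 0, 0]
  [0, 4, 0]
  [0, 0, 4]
J_1(4) ⊕ J_1(4) ⊕ J_1(4)

The characteristic polynomial is
  det(x·I − A) = x^3 - 12*x^2 + 48*x - 64 = (x - 4)^3

Eigenvalues and multiplicities (the geometric multiplicity of λ is n − rank(A − λI), which equals the number of Jordan blocks for λ):
  λ = 4: algebraic multiplicity = 3, geometric multiplicity = 3

Determining the block sizes for each eigenvalue:
  λ = 4: gm = am = 3, so every block has size 1 → block sizes [1, 1, 1]

Assembling the blocks gives a Jordan form
J =
  [4, 0, 0]
  [0, 4, 0]
  [0, 0, 4]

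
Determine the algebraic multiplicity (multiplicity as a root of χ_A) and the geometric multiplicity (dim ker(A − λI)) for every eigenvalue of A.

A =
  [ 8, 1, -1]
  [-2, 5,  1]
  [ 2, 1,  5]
λ = 6: alg = 3, geom = 2

Step 1 — factor the characteristic polynomial to read off the algebraic multiplicities:
  χ_A(x) = (x - 6)^3

Step 2 — compute geometric multiplicities via the rank-nullity identity g(λ) = n − rank(A − λI):
  rank(A − (6)·I) = 1, so dim ker(A − (6)·I) = n − 1 = 2

Summary:
  λ = 6: algebraic multiplicity = 3, geometric multiplicity = 2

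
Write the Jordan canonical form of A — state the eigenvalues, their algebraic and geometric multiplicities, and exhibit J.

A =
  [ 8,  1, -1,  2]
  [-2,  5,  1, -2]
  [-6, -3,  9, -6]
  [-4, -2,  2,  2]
J_2(6) ⊕ J_1(6) ⊕ J_1(6)

The characteristic polynomial is
  det(x·I − A) = x^4 - 24*x^3 + 216*x^2 - 864*x + 1296 = (x - 6)^4

Eigenvalues and multiplicities (the geometric multiplicity of λ is n − rank(A − λI), which equals the number of Jordan blocks for λ):
  λ = 6: algebraic multiplicity = 4, geometric multiplicity = 3

Determining the block sizes for each eigenvalue:
  λ = 6: 3 blocks summing to 4 forces exactly one block of size 2 and the rest size 1 → block sizes [2, 1, 1]

Assembling the blocks gives a Jordan form
J =
  [6, 1, 0, 0]
  [0, 6, 0, 0]
  [0, 0, 6, 0]
  [0, 0, 0, 6]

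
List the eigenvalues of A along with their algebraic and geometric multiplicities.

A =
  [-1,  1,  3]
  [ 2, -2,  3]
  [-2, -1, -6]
λ = -3: alg = 3, geom = 2

Step 1 — factor the characteristic polynomial to read off the algebraic multiplicities:
  χ_A(x) = (x + 3)^3

Step 2 — compute geometric multiplicities via the rank-nullity identity g(λ) = n − rank(A − λI):
  rank(A − (-3)·I) = 1, so dim ker(A − (-3)·I) = n − 1 = 2

Summary:
  λ = -3: algebraic multiplicity = 3, geometric multiplicity = 2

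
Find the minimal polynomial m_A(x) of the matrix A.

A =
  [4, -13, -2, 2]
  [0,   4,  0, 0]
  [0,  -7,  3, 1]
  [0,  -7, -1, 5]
x^2 - 8*x + 16

The characteristic polynomial is χ_A(x) = (x - 4)^4, so the eigenvalues are known. The minimal polynomial is
  m_A(x) = Π_λ (x − λ)^{k_λ}
where k_λ is the size of the *largest* Jordan block for λ (equivalently, the smallest k with (A − λI)^k v = 0 for every generalised eigenvector v of λ).

  λ = 4: largest Jordan block has size 2, contributing (x − 4)^2

So m_A(x) = (x - 4)^2 = x^2 - 8*x + 16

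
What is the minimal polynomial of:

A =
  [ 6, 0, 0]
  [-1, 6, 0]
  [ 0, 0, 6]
x^2 - 12*x + 36

The characteristic polynomial is χ_A(x) = (x - 6)^3, so the eigenvalues are known. The minimal polynomial is
  m_A(x) = Π_λ (x − λ)^{k_λ}
where k_λ is the size of the *largest* Jordan block for λ (equivalently, the smallest k with (A − λI)^k v = 0 for every generalised eigenvector v of λ).

  λ = 6: largest Jordan block has size 2, contributing (x − 6)^2

So m_A(x) = (x - 6)^2 = x^2 - 12*x + 36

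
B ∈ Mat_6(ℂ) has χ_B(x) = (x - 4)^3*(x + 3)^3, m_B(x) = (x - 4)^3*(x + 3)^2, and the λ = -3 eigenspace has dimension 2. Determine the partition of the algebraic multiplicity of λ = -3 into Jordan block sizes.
Block sizes for λ = -3: [2, 1]

Step 1 — from the characteristic polynomial, algebraic multiplicity of λ = -3 is 3. From dim ker(B − (-3)·I) = 2, there are exactly 2 Jordan blocks for λ = -3.
Step 2 — from the minimal polynomial, the factor (x + 3)^2 tells us the largest block for λ = -3 has size 2.
Step 3 — with total size 3, 2 blocks, and largest block 2, the block sizes (in nonincreasing order) are [2, 1].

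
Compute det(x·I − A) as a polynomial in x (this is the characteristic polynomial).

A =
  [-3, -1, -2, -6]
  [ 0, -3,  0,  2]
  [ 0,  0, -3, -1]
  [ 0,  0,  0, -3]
x^4 + 12*x^3 + 54*x^2 + 108*x + 81

Expanding det(x·I − A) (e.g. by cofactor expansion or by noting that A is similar to its Jordan form J, which has the same characteristic polynomial as A) gives
  χ_A(x) = x^4 + 12*x^3 + 54*x^2 + 108*x + 81
which factors as (x + 3)^4. The eigenvalues (with algebraic multiplicities) are λ = -3 with multiplicity 4.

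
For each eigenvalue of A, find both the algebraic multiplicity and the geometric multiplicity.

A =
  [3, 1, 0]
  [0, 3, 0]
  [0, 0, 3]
λ = 3: alg = 3, geom = 2

Step 1 — factor the characteristic polynomial to read off the algebraic multiplicities:
  χ_A(x) = (x - 3)^3

Step 2 — compute geometric multiplicities via the rank-nullity identity g(λ) = n − rank(A − λI):
  rank(A − (3)·I) = 1, so dim ker(A − (3)·I) = n − 1 = 2

Summary:
  λ = 3: algebraic multiplicity = 3, geometric multiplicity = 2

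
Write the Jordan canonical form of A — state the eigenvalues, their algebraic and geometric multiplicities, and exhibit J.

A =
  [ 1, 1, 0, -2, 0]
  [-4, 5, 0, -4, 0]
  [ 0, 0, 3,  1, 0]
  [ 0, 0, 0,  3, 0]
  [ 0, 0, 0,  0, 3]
J_2(3) ⊕ J_2(3) ⊕ J_1(3)

The characteristic polynomial is
  det(x·I − A) = x^5 - 15*x^4 + 90*x^3 - 270*x^2 + 405*x - 243 = (x - 3)^5

Eigenvalues and multiplicities (the geometric multiplicity of λ is n − rank(A − λI), which equals the number of Jordan blocks for λ):
  λ = 3: algebraic multiplicity = 5, geometric multiplicity = 3

Determining the block sizes for each eigenvalue:
  λ = 3: with am = 5 and gm = 3, the partition is not yet determined (e.g. several partitions of 5 into 3 parts exist). Let N = A − (3)·I. Computing rank(N^1) = 2, rank(N^2) = 0; the number of blocks of size ≥ j is rank(N^{j−1}) − rank(N^j), giving [3, 2]. So we have 2 block(s) of size 2, 1 block(s) of size 1 → block sizes [2, 2, 1]

Assembling the blocks gives a Jordan form
J =
  [3, 1, 0, 0, 0]
  [0, 3, 0, 0, 0]
  [0, 0, 3, 1, 0]
  [0, 0, 0, 3, 0]
  [0, 0, 0, 0, 3]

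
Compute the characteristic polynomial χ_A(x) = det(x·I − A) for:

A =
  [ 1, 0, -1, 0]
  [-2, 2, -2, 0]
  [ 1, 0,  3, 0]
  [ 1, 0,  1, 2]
x^4 - 8*x^3 + 24*x^2 - 32*x + 16

Expanding det(x·I − A) (e.g. by cofactor expansion or by noting that A is similar to its Jordan form J, which has the same characteristic polynomial as A) gives
  χ_A(x) = x^4 - 8*x^3 + 24*x^2 - 32*x + 16
which factors as (x - 2)^4. The eigenvalues (with algebraic multiplicities) are λ = 2 with multiplicity 4.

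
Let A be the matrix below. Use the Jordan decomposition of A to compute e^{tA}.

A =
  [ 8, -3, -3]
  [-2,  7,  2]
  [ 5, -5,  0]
e^{tA} =
  [3*t*exp(5*t) + exp(5*t), -3*t*exp(5*t), -3*t*exp(5*t)]
  [-2*t*exp(5*t), 2*t*exp(5*t) + exp(5*t), 2*t*exp(5*t)]
  [5*t*exp(5*t), -5*t*exp(5*t), -5*t*exp(5*t) + exp(5*t)]

Strategy: write A = P · J · P⁻¹ where J is a Jordan canonical form, so e^{tA} = P · e^{tJ} · P⁻¹, and e^{tJ} can be computed block-by-block.

A has Jordan form
J =
  [5, 1, 0]
  [0, 5, 0]
  [0, 0, 5]
(up to reordering of blocks).

Per-block formulas:
  For a 2×2 Jordan block J_2(5): exp(t · J_2(5)) = e^(5t)·(I + t·N), where N is the 2×2 nilpotent shift.
  For a 1×1 block at λ = 5: exp(t · [5]) = [e^(5t)].

After assembling e^{tJ} and conjugating by P, we get:

e^{tA} =
  [3*t*exp(5*t) + exp(5*t), -3*t*exp(5*t), -3*t*exp(5*t)]
  [-2*t*exp(5*t), 2*t*exp(5*t) + exp(5*t), 2*t*exp(5*t)]
  [5*t*exp(5*t), -5*t*exp(5*t), -5*t*exp(5*t) + exp(5*t)]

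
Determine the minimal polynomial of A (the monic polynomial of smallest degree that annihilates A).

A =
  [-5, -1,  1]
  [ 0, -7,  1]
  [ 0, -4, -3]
x^3 + 15*x^2 + 75*x + 125

The characteristic polynomial is χ_A(x) = (x + 5)^3, so the eigenvalues are known. The minimal polynomial is
  m_A(x) = Π_λ (x − λ)^{k_λ}
where k_λ is the size of the *largest* Jordan block for λ (equivalently, the smallest k with (A − λI)^k v = 0 for every generalised eigenvector v of λ).

  λ = -5: largest Jordan block has size 3, contributing (x + 5)^3

So m_A(x) = (x + 5)^3 = x^3 + 15*x^2 + 75*x + 125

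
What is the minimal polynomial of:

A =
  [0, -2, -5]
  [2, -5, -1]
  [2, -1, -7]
x^3 + 12*x^2 + 48*x + 64

The characteristic polynomial is χ_A(x) = (x + 4)^3, so the eigenvalues are known. The minimal polynomial is
  m_A(x) = Π_λ (x − λ)^{k_λ}
where k_λ is the size of the *largest* Jordan block for λ (equivalently, the smallest k with (A − λI)^k v = 0 for every generalised eigenvector v of λ).

  λ = -4: largest Jordan block has size 3, contributing (x + 4)^3

So m_A(x) = (x + 4)^3 = x^3 + 12*x^2 + 48*x + 64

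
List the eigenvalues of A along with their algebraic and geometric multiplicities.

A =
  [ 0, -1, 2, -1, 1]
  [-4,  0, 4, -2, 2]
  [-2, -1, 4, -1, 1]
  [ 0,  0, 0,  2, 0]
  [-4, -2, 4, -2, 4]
λ = 2: alg = 5, geom = 4

Step 1 — factor the characteristic polynomial to read off the algebraic multiplicities:
  χ_A(x) = (x - 2)^5

Step 2 — compute geometric multiplicities via the rank-nullity identity g(λ) = n − rank(A − λI):
  rank(A − (2)·I) = 1, so dim ker(A − (2)·I) = n − 1 = 4

Summary:
  λ = 2: algebraic multiplicity = 5, geometric multiplicity = 4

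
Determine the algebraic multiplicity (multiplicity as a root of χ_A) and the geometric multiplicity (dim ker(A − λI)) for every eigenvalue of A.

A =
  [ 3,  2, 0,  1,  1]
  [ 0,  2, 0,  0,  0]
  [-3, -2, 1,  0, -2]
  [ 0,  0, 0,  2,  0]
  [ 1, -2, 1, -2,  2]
λ = 2: alg = 5, geom = 3

Step 1 — factor the characteristic polynomial to read off the algebraic multiplicities:
  χ_A(x) = (x - 2)^5

Step 2 — compute geometric multiplicities via the rank-nullity identity g(λ) = n − rank(A − λI):
  rank(A − (2)·I) = 2, so dim ker(A − (2)·I) = n − 2 = 3

Summary:
  λ = 2: algebraic multiplicity = 5, geometric multiplicity = 3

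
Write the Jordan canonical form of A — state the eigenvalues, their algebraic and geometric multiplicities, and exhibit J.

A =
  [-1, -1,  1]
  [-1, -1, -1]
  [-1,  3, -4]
J_3(-2)

The characteristic polynomial is
  det(x·I − A) = x^3 + 6*x^2 + 12*x + 8 = (x + 2)^3

Eigenvalues and multiplicities (the geometric multiplicity of λ is n − rank(A − λI), which equals the number of Jordan blocks for λ):
  λ = -2: algebraic multiplicity = 3, geometric multiplicity = 1

Determining the block sizes for each eigenvalue:
  λ = -2: one block (gm = 1), so the single block has size am = 3 → block sizes [3]

Assembling the blocks gives a Jordan form
J =
  [-2,  1,  0]
  [ 0, -2,  1]
  [ 0,  0, -2]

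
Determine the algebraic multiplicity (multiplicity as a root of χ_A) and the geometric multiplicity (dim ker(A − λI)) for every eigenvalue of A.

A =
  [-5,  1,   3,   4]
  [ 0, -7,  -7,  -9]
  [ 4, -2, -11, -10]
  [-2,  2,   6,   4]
λ = -5: alg = 3, geom = 1; λ = -4: alg = 1, geom = 1

Step 1 — factor the characteristic polynomial to read off the algebraic multiplicities:
  χ_A(x) = (x + 4)*(x + 5)^3

Step 2 — compute geometric multiplicities via the rank-nullity identity g(λ) = n − rank(A − λI):
  rank(A − (-5)·I) = 3, so dim ker(A − (-5)·I) = n − 3 = 1
  rank(A − (-4)·I) = 3, so dim ker(A − (-4)·I) = n − 3 = 1

Summary:
  λ = -5: algebraic multiplicity = 3, geometric multiplicity = 1
  λ = -4: algebraic multiplicity = 1, geometric multiplicity = 1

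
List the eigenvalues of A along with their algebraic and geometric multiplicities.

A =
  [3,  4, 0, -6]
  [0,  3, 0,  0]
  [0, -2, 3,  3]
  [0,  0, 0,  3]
λ = 3: alg = 4, geom = 3

Step 1 — factor the characteristic polynomial to read off the algebraic multiplicities:
  χ_A(x) = (x - 3)^4

Step 2 — compute geometric multiplicities via the rank-nullity identity g(λ) = n − rank(A − λI):
  rank(A − (3)·I) = 1, so dim ker(A − (3)·I) = n − 1 = 3

Summary:
  λ = 3: algebraic multiplicity = 4, geometric multiplicity = 3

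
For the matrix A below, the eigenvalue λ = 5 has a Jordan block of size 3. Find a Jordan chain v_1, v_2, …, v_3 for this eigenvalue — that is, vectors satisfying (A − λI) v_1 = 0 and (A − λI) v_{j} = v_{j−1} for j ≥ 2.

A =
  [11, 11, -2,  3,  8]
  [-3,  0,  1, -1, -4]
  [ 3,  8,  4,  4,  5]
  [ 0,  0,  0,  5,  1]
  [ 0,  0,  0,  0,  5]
A Jordan chain for λ = 5 of length 3:
v_1 = (-3, 0, -9, 0, 0)ᵀ
v_2 = (6, -3, 3, 0, 0)ᵀ
v_3 = (1, 0, 0, 0, 0)ᵀ

Let N = A − (5)·I. We want v_3 with N^3 v_3 = 0 but N^2 v_3 ≠ 0; then v_{j-1} := N · v_j for j = 3, …, 2.

Pick v_3 = (1, 0, 0, 0, 0)ᵀ.
Then v_2 = N · v_3 = (6, -3, 3, 0, 0)ᵀ.
Then v_1 = N · v_2 = (-3, 0, -9, 0, 0)ᵀ.

Sanity check: (A − (5)·I) v_1 = (0, 0, 0, 0, 0)ᵀ = 0. ✓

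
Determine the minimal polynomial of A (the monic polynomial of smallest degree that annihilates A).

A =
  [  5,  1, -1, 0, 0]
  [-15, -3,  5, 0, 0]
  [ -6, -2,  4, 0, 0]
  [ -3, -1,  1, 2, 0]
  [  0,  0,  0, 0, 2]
x^2 - 4*x + 4

The characteristic polynomial is χ_A(x) = (x - 2)^5, so the eigenvalues are known. The minimal polynomial is
  m_A(x) = Π_λ (x − λ)^{k_λ}
where k_λ is the size of the *largest* Jordan block for λ (equivalently, the smallest k with (A − λI)^k v = 0 for every generalised eigenvector v of λ).

  λ = 2: largest Jordan block has size 2, contributing (x − 2)^2

So m_A(x) = (x - 2)^2 = x^2 - 4*x + 4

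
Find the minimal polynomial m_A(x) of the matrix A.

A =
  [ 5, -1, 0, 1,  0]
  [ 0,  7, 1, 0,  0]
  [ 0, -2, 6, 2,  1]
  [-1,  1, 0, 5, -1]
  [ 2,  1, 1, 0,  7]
x^3 - 18*x^2 + 108*x - 216

The characteristic polynomial is χ_A(x) = (x - 6)^5, so the eigenvalues are known. The minimal polynomial is
  m_A(x) = Π_λ (x − λ)^{k_λ}
where k_λ is the size of the *largest* Jordan block for λ (equivalently, the smallest k with (A − λI)^k v = 0 for every generalised eigenvector v of λ).

  λ = 6: largest Jordan block has size 3, contributing (x − 6)^3

So m_A(x) = (x - 6)^3 = x^3 - 18*x^2 + 108*x - 216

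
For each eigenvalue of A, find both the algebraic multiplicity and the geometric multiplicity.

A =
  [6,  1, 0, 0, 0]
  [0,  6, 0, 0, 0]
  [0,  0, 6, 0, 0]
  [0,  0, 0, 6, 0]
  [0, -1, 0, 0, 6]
λ = 6: alg = 5, geom = 4

Step 1 — factor the characteristic polynomial to read off the algebraic multiplicities:
  χ_A(x) = (x - 6)^5

Step 2 — compute geometric multiplicities via the rank-nullity identity g(λ) = n − rank(A − λI):
  rank(A − (6)·I) = 1, so dim ker(A − (6)·I) = n − 1 = 4

Summary:
  λ = 6: algebraic multiplicity = 5, geometric multiplicity = 4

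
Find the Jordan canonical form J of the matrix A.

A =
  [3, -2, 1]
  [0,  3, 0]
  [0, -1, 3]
J_3(3)

The characteristic polynomial is
  det(x·I − A) = x^3 - 9*x^2 + 27*x - 27 = (x - 3)^3

Eigenvalues and multiplicities (the geometric multiplicity of λ is n − rank(A − λI), which equals the number of Jordan blocks for λ):
  λ = 3: algebraic multiplicity = 3, geometric multiplicity = 1

Determining the block sizes for each eigenvalue:
  λ = 3: one block (gm = 1), so the single block has size am = 3 → block sizes [3]

Assembling the blocks gives a Jordan form
J =
  [3, 1, 0]
  [0, 3, 1]
  [0, 0, 3]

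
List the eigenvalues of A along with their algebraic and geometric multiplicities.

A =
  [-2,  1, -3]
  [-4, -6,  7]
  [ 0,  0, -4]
λ = -4: alg = 3, geom = 1

Step 1 — factor the characteristic polynomial to read off the algebraic multiplicities:
  χ_A(x) = (x + 4)^3

Step 2 — compute geometric multiplicities via the rank-nullity identity g(λ) = n − rank(A − λI):
  rank(A − (-4)·I) = 2, so dim ker(A − (-4)·I) = n − 2 = 1

Summary:
  λ = -4: algebraic multiplicity = 3, geometric multiplicity = 1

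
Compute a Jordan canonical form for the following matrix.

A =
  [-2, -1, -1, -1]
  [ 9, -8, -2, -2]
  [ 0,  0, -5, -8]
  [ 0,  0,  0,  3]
J_3(-5) ⊕ J_1(3)

The characteristic polynomial is
  det(x·I − A) = x^4 + 12*x^3 + 30*x^2 - 100*x - 375 = (x - 3)*(x + 5)^3

Eigenvalues and multiplicities (the geometric multiplicity of λ is n − rank(A − λI), which equals the number of Jordan blocks for λ):
  λ = -5: algebraic multiplicity = 3, geometric multiplicity = 1
  λ = 3: algebraic multiplicity = 1, geometric multiplicity = 1

Determining the block sizes for each eigenvalue:
  λ = -5: one block (gm = 1), so the single block has size am = 3 → block sizes [3]
  λ = 3: one block (gm = 1), so the single block has size am = 1 → block sizes [1]

Assembling the blocks gives a Jordan form
J =
  [-5,  1,  0, 0]
  [ 0, -5,  1, 0]
  [ 0,  0, -5, 0]
  [ 0,  0,  0, 3]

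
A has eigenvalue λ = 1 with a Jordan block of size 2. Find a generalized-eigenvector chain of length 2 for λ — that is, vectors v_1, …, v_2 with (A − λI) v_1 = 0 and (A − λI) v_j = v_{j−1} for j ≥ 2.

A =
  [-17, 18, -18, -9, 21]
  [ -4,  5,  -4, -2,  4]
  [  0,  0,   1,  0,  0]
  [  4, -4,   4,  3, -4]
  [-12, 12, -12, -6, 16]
A Jordan chain for λ = 1 of length 2:
v_1 = (-6, -4, 0, 4, 0)ᵀ
v_2 = (5, 0, 0, 0, 4)ᵀ

Let N = A − (1)·I. We want v_2 with N^2 v_2 = 0 but N^1 v_2 ≠ 0; then v_{j-1} := N · v_j for j = 2, …, 2.

Pick v_2 = (5, 0, 0, 0, 4)ᵀ.
Then v_1 = N · v_2 = (-6, -4, 0, 4, 0)ᵀ.

Sanity check: (A − (1)·I) v_1 = (0, 0, 0, 0, 0)ᵀ = 0. ✓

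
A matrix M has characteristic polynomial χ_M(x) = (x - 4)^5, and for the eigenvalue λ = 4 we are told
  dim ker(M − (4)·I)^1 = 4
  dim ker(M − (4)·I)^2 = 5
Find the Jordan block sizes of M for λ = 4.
Block sizes for λ = 4: [2, 1, 1, 1]

From the dimensions of kernels of powers, the number of Jordan blocks of size at least j is d_j − d_{j−1} where d_j = dim ker(N^j) (with d_0 = 0). Computing the differences gives [4, 1].
The number of blocks of size exactly k is (#blocks of size ≥ k) − (#blocks of size ≥ k + 1), so the partition is: 3 block(s) of size 1, 1 block(s) of size 2.
In nonincreasing order the block sizes are [2, 1, 1, 1].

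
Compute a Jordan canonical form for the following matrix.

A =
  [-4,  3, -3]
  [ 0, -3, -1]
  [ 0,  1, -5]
J_2(-4) ⊕ J_1(-4)

The characteristic polynomial is
  det(x·I − A) = x^3 + 12*x^2 + 48*x + 64 = (x + 4)^3

Eigenvalues and multiplicities (the geometric multiplicity of λ is n − rank(A − λI), which equals the number of Jordan blocks for λ):
  λ = -4: algebraic multiplicity = 3, geometric multiplicity = 2

Determining the block sizes for each eigenvalue:
  λ = -4: 2 blocks summing to 3 forces exactly one block of size 2 and the rest size 1 → block sizes [2, 1]

Assembling the blocks gives a Jordan form
J =
  [-4,  1,  0]
  [ 0, -4,  0]
  [ 0,  0, -4]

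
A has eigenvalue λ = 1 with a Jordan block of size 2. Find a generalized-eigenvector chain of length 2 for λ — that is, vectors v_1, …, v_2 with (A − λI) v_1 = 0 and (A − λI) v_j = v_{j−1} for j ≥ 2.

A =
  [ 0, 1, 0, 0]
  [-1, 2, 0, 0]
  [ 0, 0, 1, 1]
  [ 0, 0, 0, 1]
A Jordan chain for λ = 1 of length 2:
v_1 = (-1, -1, 0, 0)ᵀ
v_2 = (1, 0, 0, 0)ᵀ

Let N = A − (1)·I. We want v_2 with N^2 v_2 = 0 but N^1 v_2 ≠ 0; then v_{j-1} := N · v_j for j = 2, …, 2.

Pick v_2 = (1, 0, 0, 0)ᵀ.
Then v_1 = N · v_2 = (-1, -1, 0, 0)ᵀ.

Sanity check: (A − (1)·I) v_1 = (0, 0, 0, 0)ᵀ = 0. ✓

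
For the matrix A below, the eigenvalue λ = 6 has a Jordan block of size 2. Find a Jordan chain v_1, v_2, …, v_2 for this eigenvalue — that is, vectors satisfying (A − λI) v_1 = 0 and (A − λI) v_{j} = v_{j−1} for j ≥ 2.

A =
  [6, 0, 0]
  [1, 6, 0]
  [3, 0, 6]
A Jordan chain for λ = 6 of length 2:
v_1 = (0, 1, 3)ᵀ
v_2 = (1, 0, 0)ᵀ

Let N = A − (6)·I. We want v_2 with N^2 v_2 = 0 but N^1 v_2 ≠ 0; then v_{j-1} := N · v_j for j = 2, …, 2.

Pick v_2 = (1, 0, 0)ᵀ.
Then v_1 = N · v_2 = (0, 1, 3)ᵀ.

Sanity check: (A − (6)·I) v_1 = (0, 0, 0)ᵀ = 0. ✓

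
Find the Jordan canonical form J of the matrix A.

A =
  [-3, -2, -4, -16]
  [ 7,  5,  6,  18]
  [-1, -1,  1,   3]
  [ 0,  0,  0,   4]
J_3(1) ⊕ J_1(4)

The characteristic polynomial is
  det(x·I − A) = x^4 - 7*x^3 + 15*x^2 - 13*x + 4 = (x - 4)*(x - 1)^3

Eigenvalues and multiplicities (the geometric multiplicity of λ is n − rank(A − λI), which equals the number of Jordan blocks for λ):
  λ = 1: algebraic multiplicity = 3, geometric multiplicity = 1
  λ = 4: algebraic multiplicity = 1, geometric multiplicity = 1

Determining the block sizes for each eigenvalue:
  λ = 1: one block (gm = 1), so the single block has size am = 3 → block sizes [3]
  λ = 4: one block (gm = 1), so the single block has size am = 1 → block sizes [1]

Assembling the blocks gives a Jordan form
J =
  [1, 1, 0, 0]
  [0, 1, 1, 0]
  [0, 0, 1, 0]
  [0, 0, 0, 4]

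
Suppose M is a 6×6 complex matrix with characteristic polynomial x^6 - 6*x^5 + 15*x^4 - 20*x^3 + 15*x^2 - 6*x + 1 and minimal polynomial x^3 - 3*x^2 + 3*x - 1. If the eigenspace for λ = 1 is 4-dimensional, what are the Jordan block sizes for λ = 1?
Block sizes for λ = 1: [3, 1, 1, 1]

Step 1 — from the characteristic polynomial, algebraic multiplicity of λ = 1 is 6. From dim ker(M − (1)·I) = 4, there are exactly 4 Jordan blocks for λ = 1.
Step 2 — from the minimal polynomial, the factor (x − 1)^3 tells us the largest block for λ = 1 has size 3.
Step 3 — with total size 6, 4 blocks, and largest block 3, the block sizes (in nonincreasing order) are [3, 1, 1, 1].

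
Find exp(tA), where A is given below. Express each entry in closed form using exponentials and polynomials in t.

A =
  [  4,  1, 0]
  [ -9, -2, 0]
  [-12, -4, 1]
e^{tA} =
  [3*t*exp(t) + exp(t), t*exp(t), 0]
  [-9*t*exp(t), -3*t*exp(t) + exp(t), 0]
  [-12*t*exp(t), -4*t*exp(t), exp(t)]

Strategy: write A = P · J · P⁻¹ where J is a Jordan canonical form, so e^{tA} = P · e^{tJ} · P⁻¹, and e^{tJ} can be computed block-by-block.

A has Jordan form
J =
  [1, 1, 0]
  [0, 1, 0]
  [0, 0, 1]
(up to reordering of blocks).

Per-block formulas:
  For a 1×1 block at λ = 1: exp(t · [1]) = [e^(1t)].
  For a 2×2 Jordan block J_2(1): exp(t · J_2(1)) = e^(1t)·(I + t·N), where N is the 2×2 nilpotent shift.

After assembling e^{tJ} and conjugating by P, we get:

e^{tA} =
  [3*t*exp(t) + exp(t), t*exp(t), 0]
  [-9*t*exp(t), -3*t*exp(t) + exp(t), 0]
  [-12*t*exp(t), -4*t*exp(t), exp(t)]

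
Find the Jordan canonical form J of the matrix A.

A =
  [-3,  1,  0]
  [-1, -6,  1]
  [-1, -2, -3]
J_3(-4)

The characteristic polynomial is
  det(x·I − A) = x^3 + 12*x^2 + 48*x + 64 = (x + 4)^3

Eigenvalues and multiplicities (the geometric multiplicity of λ is n − rank(A − λI), which equals the number of Jordan blocks for λ):
  λ = -4: algebraic multiplicity = 3, geometric multiplicity = 1

Determining the block sizes for each eigenvalue:
  λ = -4: one block (gm = 1), so the single block has size am = 3 → block sizes [3]

Assembling the blocks gives a Jordan form
J =
  [-4,  1,  0]
  [ 0, -4,  1]
  [ 0,  0, -4]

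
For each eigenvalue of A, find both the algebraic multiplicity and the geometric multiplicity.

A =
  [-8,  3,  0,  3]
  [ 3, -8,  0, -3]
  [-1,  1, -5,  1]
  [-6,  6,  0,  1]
λ = -5: alg = 4, geom = 3

Step 1 — factor the characteristic polynomial to read off the algebraic multiplicities:
  χ_A(x) = (x + 5)^4

Step 2 — compute geometric multiplicities via the rank-nullity identity g(λ) = n − rank(A − λI):
  rank(A − (-5)·I) = 1, so dim ker(A − (-5)·I) = n − 1 = 3

Summary:
  λ = -5: algebraic multiplicity = 4, geometric multiplicity = 3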